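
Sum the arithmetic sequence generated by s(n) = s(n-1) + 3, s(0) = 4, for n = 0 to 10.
Computing the sequence terms: 4, 7, 10, 13, 16, 19, 22, 25, 28, 31, 34
Adding these values together:

209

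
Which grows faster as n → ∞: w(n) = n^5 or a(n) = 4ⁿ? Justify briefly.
Comparing growth rates:
Growth-rate hierarchy: log n ≺ any polynomial ≺ any exponential cⁿ (c>1) ≺ n! ≺ nⁿ.
exponential base 4 dominates polynomial degree 5 asymptotically.

a(n) grows faster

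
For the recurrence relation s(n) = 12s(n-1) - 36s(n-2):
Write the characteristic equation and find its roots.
Substitute s(n) = rⁿ and divide through by rⁿ⁻²: r² - 12r + 36 = 0
Factor: (r - 6)² = 0, so r = 6 (double root).
General solution: s(n) = (A + Bn)·6ⁿ

Characteristic: r² - 12r + 36 = 0, Roots: r = 6 (double root)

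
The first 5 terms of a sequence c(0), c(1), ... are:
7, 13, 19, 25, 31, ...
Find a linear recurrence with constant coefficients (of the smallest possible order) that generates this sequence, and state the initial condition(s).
Look for the lowest-order linear relation among consecutive terms.
Observation: consecutive differences are constant (= 6).
Check at n=2: 1·13 + 6 = 19. ✓

c(n) = c(n-1) + 6, c(0) = 7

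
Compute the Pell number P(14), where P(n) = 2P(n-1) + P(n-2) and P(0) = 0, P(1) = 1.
Computing the sequence terms:
0, 1, 2, 5, 12, 29, 70, 169, 408, 985, 2378, 5741, 13860, 33461, 80782

80782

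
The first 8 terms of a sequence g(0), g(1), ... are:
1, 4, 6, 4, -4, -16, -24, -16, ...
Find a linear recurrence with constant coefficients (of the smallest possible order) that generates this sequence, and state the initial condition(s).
Look for the lowest-order linear relation among consecutive terms.
Observation: g(n) - 2·g(n-1) - (-2)·g(n-2) = 0 holds for the shown terms, and no order-1 relation g(n) = α·g(n-1) + β fits.
Check at n=3: 2·6 + (-2)·4 = 4. ✓

g(n) = 2g(n-1) - 2g(n-2), g(0) = 1, g(1) = 4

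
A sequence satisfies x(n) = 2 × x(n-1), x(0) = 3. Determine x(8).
Computing step by step:
x(0) = 3
x(1) = 2 × 3 = 6
x(2) = 2 × 6 = 12
x(3) = 2 × 12 = 24
x(4) = 2 × 24 = 48
x(5) = 2 × 48 = 96
x(6) = 2 × 96 = 192
x(7) = 2 × 192 = 384
x(8) = 2 × 384 = 768

768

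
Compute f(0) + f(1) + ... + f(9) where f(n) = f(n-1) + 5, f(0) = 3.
Computing the sequence terms: 3, 8, 13, 18, 23, 28, 33, 38, 43, 48
Adding these values together:

255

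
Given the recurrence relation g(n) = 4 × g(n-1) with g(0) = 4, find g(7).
Computing step by step:
g(0) = 4
g(1) = 4 × 4 = 16
g(2) = 4 × 16 = 64
g(3) = 4 × 64 = 256
g(4) = 4 × 256 = 1024
g(5) = 4 × 1024 = 4096
g(6) = 4 × 4096 = 16384
g(7) = 4 × 16384 = 65536

65536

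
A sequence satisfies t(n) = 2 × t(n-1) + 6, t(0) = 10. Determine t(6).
Computing step by step:
t(0) = 10
t(1) = 2 × 10 + 6 = 26
t(2) = 2 × 26 + 6 = 58
t(3) = 2 × 58 + 6 = 122
t(4) = 2 × 122 + 6 = 250
t(5) = 2 × 250 + 6 = 506
t(6) = 2 × 506 + 6 = 1018

1018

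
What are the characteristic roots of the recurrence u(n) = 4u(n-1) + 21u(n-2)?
Substitute u(n) = rⁿ and divide through by rⁿ⁻²: r² - 4r - 21 = 0
Factor: (r - 7)(r + 3) = 0, so r = 7, -3.
General solution: u(n) = A·7ⁿ + B·(-3)ⁿ

Characteristic: r² - 4r - 21 = 0, Roots: r = 7, -3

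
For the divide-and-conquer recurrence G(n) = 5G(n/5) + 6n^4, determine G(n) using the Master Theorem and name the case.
Master Theorem template: G(n) = a·G(n/b) + f(n).
Here: a=5, b=5, f(n)=6n^4
Compute log_b(a) = log_5(5) = 1.
f(n) = 6n^4 = Ω(n^(1+ε)) with ε = 3, and the regularity condition holds (a·f(n/b) = (a/b^4)·f(n) with a/b^4 = 5^-3 < 1). Case 3: G(n) = Θ(f(n)) = Θ(n^4).

Case 3: G(n) = Θ(n^4)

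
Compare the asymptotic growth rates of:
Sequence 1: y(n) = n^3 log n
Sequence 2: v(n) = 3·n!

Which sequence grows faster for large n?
Comparing growth rates:
Growth-rate hierarchy: log n ≺ any polynomial ≺ any exponential cⁿ (c>1) ≺ n! ≺ nⁿ.
factorial dominates polynomial degree 3 (with log factor) asymptotically.

v(n) grows faster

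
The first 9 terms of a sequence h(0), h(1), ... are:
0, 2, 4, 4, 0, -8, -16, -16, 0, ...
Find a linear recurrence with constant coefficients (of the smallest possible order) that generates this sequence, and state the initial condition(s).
Look for the lowest-order linear relation among consecutive terms.
Observation: h(n) - 2·h(n-1) - (-2)·h(n-2) = 0 holds for the shown terms, and no order-1 relation h(n) = α·h(n-1) + β fits.
Check at n=3: 2·4 + (-2)·2 = 4. ✓

h(n) = 2h(n-1) - 2h(n-2), h(0) = 0, h(1) = 2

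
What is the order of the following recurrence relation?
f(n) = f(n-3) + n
The order is the largest lag k for which f(n-k) appears. Here the deepest term is f(n-3) (the n term is non-homogeneous and does not affect the order), so the order is 3.

Order 3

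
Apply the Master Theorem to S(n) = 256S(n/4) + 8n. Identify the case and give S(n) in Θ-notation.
Master Theorem template: S(n) = a·S(n/b) + f(n).
Here: a=256, b=4, f(n)=8n
Compute log_b(a) = log_4(256) = 4.
f(n) = 8n = O(n^(4-ε)) with ε = 3. Case 1: S(n) = Θ(n^log_b(a)) = Θ(n^4).

Case 1: S(n) = Θ(n^4)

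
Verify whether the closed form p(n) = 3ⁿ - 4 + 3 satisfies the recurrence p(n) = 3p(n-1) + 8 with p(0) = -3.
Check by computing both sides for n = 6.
From the recurrence with p(0) = -3:
  p(0) = -3, p(1) = -1, p(2) = 5, p(3) = 23, p(4) = 77, p(5) = 239, p(6) = 725
  so the recurrence gives p(6) = 725.
From the proposed closed form p(n) = 3ⁿ - 4 + 3:
  p(6) = 728.
The recurrence gives 725 but the closed form gives 728, so the closed form does not satisfy the recurrence.

No, the closed form is incorrect.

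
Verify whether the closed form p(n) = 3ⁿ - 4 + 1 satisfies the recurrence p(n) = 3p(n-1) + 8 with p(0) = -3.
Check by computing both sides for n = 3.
From the recurrence with p(0) = -3:
  p(0) = -3, p(1) = -1, p(2) = 5, p(3) = 23
  so the recurrence gives p(3) = 23.
From the proposed closed form p(n) = 3ⁿ - 4 + 1:
  p(3) = 24.
The recurrence gives 23 but the closed form gives 24, so the closed form does not satisfy the recurrence.

No, the closed form is incorrect.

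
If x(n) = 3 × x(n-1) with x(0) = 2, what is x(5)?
Computing step by step:
x(0) = 2
x(1) = 3 × 2 = 6
x(2) = 3 × 6 = 18
x(3) = 3 × 18 = 54
x(4) = 3 × 54 = 162
x(5) = 3 × 162 = 486

486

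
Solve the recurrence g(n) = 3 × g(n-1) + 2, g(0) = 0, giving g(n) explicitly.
Recurrence: g(n) = 3 × g(n-1) + 2, initial: g(0) = 0.
Try g(n) = A·3ⁿ + C. Substituting: A·3ⁿ + C = 3(A·3ⁿ⁻¹ + C) + 2 = A·3ⁿ + 3C + 2, so C = 3C + 2, giving C = -1. Then g(0) = A - 1 = 0 gives A = 1.

g(n) = 3ⁿ - 1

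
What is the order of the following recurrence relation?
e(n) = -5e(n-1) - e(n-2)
The order is the largest lag k for which e(n-k) appears. Here the deepest term is e(n-2), so the order is 2.

Order 2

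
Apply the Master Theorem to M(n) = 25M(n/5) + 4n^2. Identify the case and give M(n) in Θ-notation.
Master Theorem template: M(n) = a·M(n/b) + f(n).
Here: a=25, b=5, f(n)=4n^2
Compute log_b(a) = log_5(25) = 2.
f(n) = 4n^2 = Θ(n^2). Case 2: M(n) = Θ(n^2 log n).

Case 2: M(n) = Θ(n^2 log n)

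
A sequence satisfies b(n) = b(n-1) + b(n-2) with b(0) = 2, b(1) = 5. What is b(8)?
Computing the sequence terms:
2, 5, 7, 12, 19, 31, 50, 81, 131

131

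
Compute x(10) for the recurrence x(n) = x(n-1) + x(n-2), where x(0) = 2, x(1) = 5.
Computing the sequence terms:
2, 5, 7, 12, 19, 31, 50, 81, 131, 212, 343

343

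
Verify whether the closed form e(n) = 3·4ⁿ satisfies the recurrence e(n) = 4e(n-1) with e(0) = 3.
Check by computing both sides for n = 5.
From the recurrence with e(0) = 3:
  e(0) = 3, e(1) = 12, e(2) = 48, e(3) = 192, e(4) = 768, e(5) = 3072
  so the recurrence gives e(5) = 3072.
From the proposed closed form e(n) = 3·4ⁿ:
  e(5) = 3072.
Both sides give 3072 at n = 5, and the initial condition(s) match, so the closed form is consistent.

Yes, the closed form is correct.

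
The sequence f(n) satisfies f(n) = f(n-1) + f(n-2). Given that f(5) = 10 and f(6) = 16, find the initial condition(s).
Work backwards using f(k) = f(k+2) - f(k+1):
f(4) = f(6) - f(5) = 16 - 10 = 6
f(3) = f(5) - f(4) = 10 - 6 = 4
f(2) = f(4) - f(3) = 6 - 4 = 2
f(1) = f(3) - f(2) = 4 - 2 = 2
f(0) = f(2) - f(1) = 2 - 2 = 0

f(0) = 0, f(1) = 2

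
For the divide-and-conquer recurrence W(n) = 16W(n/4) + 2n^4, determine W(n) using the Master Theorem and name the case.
Master Theorem template: W(n) = a·W(n/b) + f(n).
Here: a=16, b=4, f(n)=2n^4
Compute log_b(a) = log_4(16) = 2.
f(n) = 2n^4 = Ω(n^(2+ε)) with ε = 2, and the regularity condition holds (a·f(n/b) = (a/b^4)·f(n) with a/b^4 = 4^-2 < 1). Case 3: W(n) = Θ(f(n)) = Θ(n^4).

Case 3: W(n) = Θ(n^4)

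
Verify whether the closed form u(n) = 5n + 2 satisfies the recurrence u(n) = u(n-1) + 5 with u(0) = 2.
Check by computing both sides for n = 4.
From the recurrence with u(0) = 2:
  u(0) = 2, u(1) = 7, u(2) = 12, u(3) = 17, u(4) = 22
  so the recurrence gives u(4) = 22.
From the proposed closed form u(n) = 5n + 2:
  u(4) = 22.
Both sides give 22 at n = 4, and the initial condition(s) match, so the closed form is consistent.

Yes, the closed form is correct.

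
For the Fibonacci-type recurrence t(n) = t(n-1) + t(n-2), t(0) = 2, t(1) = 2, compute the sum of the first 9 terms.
Computing the sequence terms: 2, 2, 4, 6, 10, 16, 26, 42, 68
Adding these values together:

176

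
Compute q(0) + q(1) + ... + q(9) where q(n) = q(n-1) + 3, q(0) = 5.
Computing the sequence terms: 5, 8, 11, 14, 17, 20, 23, 26, 29, 32
Adding these values together:

185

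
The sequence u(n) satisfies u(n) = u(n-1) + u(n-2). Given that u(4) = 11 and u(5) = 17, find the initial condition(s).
Work backwards using u(k) = u(k+2) - u(k+1):
u(3) = u(5) - u(4) = 17 - 11 = 6
u(2) = u(4) - u(3) = 11 - 6 = 5
u(1) = u(3) - u(2) = 6 - 5 = 1
u(0) = u(2) - u(1) = 5 - 1 = 4

u(0) = 4, u(1) = 1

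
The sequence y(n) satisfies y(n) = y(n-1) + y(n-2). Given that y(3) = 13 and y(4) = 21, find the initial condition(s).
Work backwards using y(k) = y(k+2) - y(k+1):
y(2) = y(4) - y(3) = 21 - 13 = 8
y(1) = y(3) - y(2) = 13 - 8 = 5
y(0) = y(2) - y(1) = 8 - 5 = 3

y(0) = 3, y(1) = 5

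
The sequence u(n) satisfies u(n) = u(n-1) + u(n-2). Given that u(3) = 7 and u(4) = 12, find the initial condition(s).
Work backwards using u(k) = u(k+2) - u(k+1):
u(2) = u(4) - u(3) = 12 - 7 = 5
u(1) = u(3) - u(2) = 7 - 5 = 2
u(0) = u(2) - u(1) = 5 - 2 = 3

u(0) = 3, u(1) = 2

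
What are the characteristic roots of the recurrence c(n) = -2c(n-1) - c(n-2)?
Substitute c(n) = rⁿ and divide through by rⁿ⁻²: r² + 2r + 1 = 0
Factor: (r + 1)² = 0, so r = -1 (double root).
General solution: c(n) = (A + Bn)·(-1)ⁿ

Characteristic: r² + 2r + 1 = 0, Roots: r = -1 (double root)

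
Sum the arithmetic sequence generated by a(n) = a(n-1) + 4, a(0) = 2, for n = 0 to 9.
Computing the sequence terms: 2, 6, 10, 14, 18, 22, 26, 30, 34, 38
Adding these values together:

200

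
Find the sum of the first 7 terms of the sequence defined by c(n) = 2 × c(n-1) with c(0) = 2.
Computing the sequence terms: 2, 4, 8, 16, 32, 64, 128
Adding these values together:

254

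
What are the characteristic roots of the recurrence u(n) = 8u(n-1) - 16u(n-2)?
Substitute u(n) = rⁿ and divide through by rⁿ⁻²: r² - 8r + 16 = 0
Factor: (r - 4)² = 0, so r = 4 (double root).
General solution: u(n) = (A + Bn)·4ⁿ

Characteristic: r² - 8r + 16 = 0, Roots: r = 4 (double root)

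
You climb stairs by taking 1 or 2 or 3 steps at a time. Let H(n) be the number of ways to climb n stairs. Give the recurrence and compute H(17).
Condition on the size of the last step (1 to 3): before it there were n-1, …, n-3 stairs climbed, and these cases are disjoint, so H(n) = H(n-1) + H(n-2) + H(n-3) (order-3 linear recurrence).
Initial conditions by direct count (compositions of i into parts ≤ 3): H(1) = 1; H(2) = 2; H(3) = 4.
Iterating the recurrence: H(4) = 7, H(5) = 13, H(6) = 24, H(7) = 44, H(8) = 81, H(9) = 149, H(10) = 274, H(11) = 504, H(12) = 927, H(13) = 1705, H(14) = 3136, H(15) = 5768, H(16) = 10609, H(17) = 19513.

H(n) = H(n-1) + H(n-2) + H(n-3), H(1) = 1, H(2) = 2, H(3) = 4; H(17) = 19513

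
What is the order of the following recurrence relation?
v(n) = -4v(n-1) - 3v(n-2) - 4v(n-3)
The order is the largest lag k for which v(n-k) appears. Here the deepest term is v(n-3), so the order is 3.

Order 3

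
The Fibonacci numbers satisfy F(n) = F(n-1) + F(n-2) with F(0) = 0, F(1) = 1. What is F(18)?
Computing the sequence terms:
0, 1, 1, 2, 3, 5, 8, 13, 21, 34, 55, 89, 144, 233, 377, 610, 987, 1597, 2584

2584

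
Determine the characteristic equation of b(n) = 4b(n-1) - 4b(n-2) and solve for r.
Substitute b(n) = rⁿ and divide through by rⁿ⁻²: r² - 4r + 4 = 0
Factor: (r - 2)² = 0, so r = 2 (double root).
General solution: b(n) = (A + Bn)·2ⁿ

Characteristic: r² - 4r + 4 = 0, Roots: r = 2 (double root)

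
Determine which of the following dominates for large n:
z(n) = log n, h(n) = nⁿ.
Comparing growth rates:
Growth-rate hierarchy: log n ≺ any polynomial ≺ any exponential cⁿ (c>1) ≺ n! ≺ nⁿ.
super-exponential nⁿ dominates logarithmic asymptotically.

h(n) grows faster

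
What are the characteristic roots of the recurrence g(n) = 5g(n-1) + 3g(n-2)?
Substitute g(n) = rⁿ and divide through by rⁿ⁻²: r² - 5r - 3 = 0
Discriminant: 5² + 4·3 = 37, not a perfect square, so by the quadratic formula r = (5 ± √37)/2.
General solution: g(n) = A·r₁ⁿ + B·r₂ⁿ where r₁,r₂ = (5 ± √37)/2

Characteristic: r² - 5r - 3 = 0, Roots: r = (5 ± √37)/2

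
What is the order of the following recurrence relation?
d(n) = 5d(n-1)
The order is the largest lag k for which d(n-k) appears. Here the deepest term is d(n-1), so the order is 1.

Order 1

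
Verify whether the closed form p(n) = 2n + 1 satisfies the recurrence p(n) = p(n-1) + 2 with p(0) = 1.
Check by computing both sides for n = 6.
From the recurrence with p(0) = 1:
  p(0) = 1, p(1) = 3, p(2) = 5, p(3) = 7, p(4) = 9, p(5) = 11, p(6) = 13
  so the recurrence gives p(6) = 13.
From the proposed closed form p(n) = 2n + 1:
  p(6) = 13.
Both sides give 13 at n = 6, and the initial condition(s) match, so the closed form is consistent.

Yes, the closed form is correct.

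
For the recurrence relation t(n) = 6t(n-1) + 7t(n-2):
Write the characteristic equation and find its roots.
Substitute t(n) = rⁿ and divide through by rⁿ⁻²: r² - 6r - 7 = 0
Factor: (r - 7)(r + 1) = 0, so r = 7, -1.
General solution: t(n) = A·7ⁿ + B·(-1)ⁿ

Characteristic: r² - 6r - 7 = 0, Roots: r = 7, -1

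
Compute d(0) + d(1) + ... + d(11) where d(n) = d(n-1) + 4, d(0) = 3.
Computing the sequence terms: 3, 7, 11, 15, 19, 23, 27, 31, 35, 39, 43, 47
Adding these values together:

300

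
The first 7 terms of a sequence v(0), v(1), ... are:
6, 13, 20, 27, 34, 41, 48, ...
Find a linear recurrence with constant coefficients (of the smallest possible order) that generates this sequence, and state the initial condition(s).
Look for the lowest-order linear relation among consecutive terms.
Observation: consecutive differences are constant (= 7).
Check at n=2: 1·13 + 7 = 20. ✓

v(n) = v(n-1) + 7, v(0) = 6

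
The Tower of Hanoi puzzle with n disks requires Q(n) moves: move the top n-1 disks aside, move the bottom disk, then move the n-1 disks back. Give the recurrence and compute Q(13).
Moving n disks = move the top n-1 disks aside (Q(n-1) moves) + move the largest disk (1 move) + move the n-1 disks back on top (Q(n-1) moves), so Q(n) = 2Q(n-1) + 1, with Q(1) = 1 (a single disk takes one move).
First terms: 1, 3, 7, 15, 31, 63, … — each is one less than a power of 2. Indeed Q(n) + 1 = 2(Q(n-1) + 1) with Q(1) + 1 = 2, so Q(n) + 1 = 2ⁿ and Q(n) = 2ⁿ - 1.
Hence Q(13) = 2^13 - 1 = 8192 - 1 = 8191.

Q(n) = 2Q(n-1) + 1, Q(1) = 1; Q(13) = 8191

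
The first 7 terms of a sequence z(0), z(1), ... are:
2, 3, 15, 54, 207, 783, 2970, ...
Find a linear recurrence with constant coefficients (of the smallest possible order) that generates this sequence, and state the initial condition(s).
Look for the lowest-order linear relation among consecutive terms.
Observation: z(n) - 3·z(n-1) - (3)·z(n-2) = 0 holds for the shown terms, and no order-1 relation z(n) = α·z(n-1) + β fits.
Check at n=3: 3·15 + (3)·3 = 54. ✓

z(n) = 3z(n-1) + 3z(n-2), z(0) = 2, z(1) = 3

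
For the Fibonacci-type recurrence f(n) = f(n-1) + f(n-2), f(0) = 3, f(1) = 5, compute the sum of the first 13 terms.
Computing the sequence terms: 3, 5, 8, 13, 21, 34, 55, 89, 144, 233, 377, 610, 987
Adding these values together:

2579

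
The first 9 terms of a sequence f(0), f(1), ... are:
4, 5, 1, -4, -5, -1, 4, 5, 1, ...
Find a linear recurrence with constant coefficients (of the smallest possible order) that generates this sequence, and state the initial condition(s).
Look for the lowest-order linear relation among consecutive terms.
Observation: f(n) - 1·f(n-1) - (-1)·f(n-2) = 0 holds for the shown terms, and no order-1 relation f(n) = α·f(n-1) + β fits.
Check at n=3: 1·1 + (-1)·5 = -4. ✓

f(n) = f(n-1) - f(n-2), f(0) = 4, f(1) = 5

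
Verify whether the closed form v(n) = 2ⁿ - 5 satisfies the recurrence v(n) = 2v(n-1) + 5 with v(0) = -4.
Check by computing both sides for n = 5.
From the recurrence with v(0) = -4:
  v(0) = -4, v(1) = -3, v(2) = -1, v(3) = 3, v(4) = 11, v(5) = 27
  so the recurrence gives v(5) = 27.
From the proposed closed form v(n) = 2ⁿ - 5:
  v(5) = 27.
Both sides give 27 at n = 5, and the initial condition(s) match, so the closed form is consistent.

Yes, the closed form is correct.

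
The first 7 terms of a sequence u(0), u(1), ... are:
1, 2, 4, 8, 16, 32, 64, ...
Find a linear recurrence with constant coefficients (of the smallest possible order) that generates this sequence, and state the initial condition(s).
Look for the lowest-order linear relation among consecutive terms.
Observation: each term is 2× the previous.
Check at n=2: 2·2 = 4. ✓

u(n) = 2 × u(n-1), u(0) = 1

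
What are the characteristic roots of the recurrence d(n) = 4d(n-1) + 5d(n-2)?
Substitute d(n) = rⁿ and divide through by rⁿ⁻²: r² - 4r - 5 = 0
Factor: (r - 5)(r + 1) = 0, so r = 5, -1.
General solution: d(n) = A·5ⁿ + B·(-1)ⁿ

Characteristic: r² - 4r - 5 = 0, Roots: r = 5, -1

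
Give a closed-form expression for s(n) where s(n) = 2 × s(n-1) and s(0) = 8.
Recurrence: s(n) = 2 × s(n-1), initial: s(0) = 8.
Each term is 2 times the previous, so this is geometric with ratio 2. After n steps: s(n) = s(0)·2ⁿ = 8·2ⁿ.

s(n) = 8·2ⁿ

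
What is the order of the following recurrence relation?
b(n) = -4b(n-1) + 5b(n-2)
The order is the largest lag k for which b(n-k) appears. Here the deepest term is b(n-2), so the order is 2.

Order 2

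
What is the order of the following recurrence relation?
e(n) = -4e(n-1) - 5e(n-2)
The order is the largest lag k for which e(n-k) appears. Here the deepest term is e(n-2), so the order is 2.

Order 2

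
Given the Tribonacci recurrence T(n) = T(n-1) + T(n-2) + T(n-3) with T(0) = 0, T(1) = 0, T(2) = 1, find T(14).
Computing the sequence terms:
0, 0, 1, 1, 2, 4, 7, 13, 24, 44, 81, 149, 274, 504, 927

927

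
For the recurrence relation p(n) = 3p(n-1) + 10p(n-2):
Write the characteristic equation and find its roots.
Substitute p(n) = rⁿ and divide through by rⁿ⁻²: r² - 3r - 10 = 0
Factor: (r + 2)(r - 5) = 0, so r = -2, 5.
General solution: p(n) = A·(-2)ⁿ + B·5ⁿ

Characteristic: r² - 3r - 10 = 0, Roots: r = -2, 5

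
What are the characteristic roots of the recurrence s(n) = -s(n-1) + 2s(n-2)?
Substitute s(n) = rⁿ and divide through by rⁿ⁻²: r² + r - 2 = 0
Factor: (r + 2)(r - 1) = 0, so r = -2, 1.
General solution: s(n) = A·(-2)ⁿ + B·1ⁿ

Characteristic: r² + r - 2 = 0, Roots: r = -2, 1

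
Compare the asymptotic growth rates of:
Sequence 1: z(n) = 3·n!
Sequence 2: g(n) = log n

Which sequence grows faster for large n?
Comparing growth rates:
Growth-rate hierarchy: log n ≺ any polynomial ≺ any exponential cⁿ (c>1) ≺ n! ≺ nⁿ.
factorial dominates logarithmic asymptotically.

z(n) grows faster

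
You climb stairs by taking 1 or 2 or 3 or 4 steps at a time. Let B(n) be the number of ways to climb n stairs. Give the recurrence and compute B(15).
Condition on the size of the last step (1 to 4): before it there were n-1, …, n-4 stairs climbed, and these cases are disjoint, so B(n) = B(n-1) + B(n-2) + B(n-3) + B(n-4) (order-4 linear recurrence).
Initial conditions by direct count (compositions of i into parts ≤ 4): B(1) = 1; B(2) = 2; B(3) = 4; B(4) = 8.
Iterating the recurrence: B(5) = 15, B(6) = 29, B(7) = 56, B(8) = 108, B(9) = 208, B(10) = 401, B(11) = 773, B(12) = 1490, B(13) = 2872, B(14) = 5536, B(15) = 10671.

B(n) = B(n-1) + B(n-2) + B(n-3) + B(n-4), B(1) = 1, B(2) = 2, B(3) = 4, B(4) = 8; B(15) = 10671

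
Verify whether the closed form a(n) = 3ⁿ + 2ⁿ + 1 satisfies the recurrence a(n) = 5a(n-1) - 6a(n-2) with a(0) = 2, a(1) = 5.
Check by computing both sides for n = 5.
From the recurrence with a(0) = 2, a(1) = 5:
  a(0) = 2, a(1) = 5, a(2) = 13, a(3) = 35, a(4) = 97, a(5) = 275
  so the recurrence gives a(5) = 275.
From the proposed closed form a(n) = 3ⁿ + 2ⁿ + 1:
  a(5) = 276.
The recurrence gives 275 but the closed form gives 276, so the closed form does not satisfy the recurrence.

No, the closed form is incorrect.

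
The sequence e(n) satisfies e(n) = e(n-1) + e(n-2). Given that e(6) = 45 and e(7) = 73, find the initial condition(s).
Work backwards using e(k) = e(k+2) - e(k+1):
e(5) = e(7) - e(6) = 73 - 45 = 28
e(4) = e(6) - e(5) = 45 - 28 = 17
e(3) = e(5) - e(4) = 28 - 17 = 11
e(2) = e(4) - e(3) = 17 - 11 = 6
e(1) = e(3) - e(2) = 11 - 6 = 5
e(0) = e(2) - e(1) = 6 - 5 = 1

e(0) = 1, e(1) = 5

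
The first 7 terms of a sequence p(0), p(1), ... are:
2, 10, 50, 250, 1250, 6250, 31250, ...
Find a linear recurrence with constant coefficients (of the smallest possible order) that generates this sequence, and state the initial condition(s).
Look for the lowest-order linear relation among consecutive terms.
Observation: each term is 5× the previous.
Check at n=2: 5·10 = 50. ✓

p(n) = 5 × p(n-1), p(0) = 2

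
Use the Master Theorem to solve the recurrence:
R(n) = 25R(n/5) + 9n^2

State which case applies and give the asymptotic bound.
Master Theorem template: R(n) = a·R(n/b) + f(n).
Here: a=25, b=5, f(n)=9n^2
Compute log_b(a) = log_5(25) = 2.
f(n) = 9n^2 = Θ(n^2). Case 2: R(n) = Θ(n^2 log n).

Case 2: R(n) = Θ(n^2 log n)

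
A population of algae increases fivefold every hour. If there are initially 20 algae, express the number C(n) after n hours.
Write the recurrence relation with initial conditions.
Each hour multiplies the count by 5, so the count after n hours depends only on the count after n-1 hours: C(n) = 5 × C(n-1). The starting count gives C(0) = 20.
Unrolling n times gives the closed form C(n) = 20 × 5ⁿ.

C(n) = 5 × C(n-1), C(0) = 20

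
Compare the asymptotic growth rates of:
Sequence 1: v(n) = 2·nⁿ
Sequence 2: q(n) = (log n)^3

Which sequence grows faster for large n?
Comparing growth rates:
Growth-rate hierarchy: log n ≺ any polynomial ≺ any exponential cⁿ (c>1) ≺ n! ≺ nⁿ.
super-exponential nⁿ dominates polylogarithmic (log n)^3 asymptotically.

v(n) grows faster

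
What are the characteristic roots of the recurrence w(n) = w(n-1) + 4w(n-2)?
Substitute w(n) = rⁿ and divide through by rⁿ⁻²: r² - r - 4 = 0
Discriminant: 1² + 4·4 = 17, not a perfect square, so by the quadratic formula r = (1 ± √17)/2.
General solution: w(n) = A·r₁ⁿ + B·r₂ⁿ where r₁,r₂ = (1 ± √17)/2

Characteristic: r² - r - 4 = 0, Roots: r = (1 ± √17)/2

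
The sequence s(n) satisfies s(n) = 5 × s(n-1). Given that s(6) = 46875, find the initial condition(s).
In general s(n) = 5ⁿ · s(0). At n = 6: s(0) = s(6) / 5^6 = 46875 / 15625 = 3.

s(0) = 3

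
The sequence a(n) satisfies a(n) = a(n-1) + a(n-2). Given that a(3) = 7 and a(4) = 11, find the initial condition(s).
Work backwards using a(k) = a(k+2) - a(k+1):
a(2) = a(4) - a(3) = 11 - 7 = 4
a(1) = a(3) - a(2) = 7 - 4 = 3
a(0) = a(2) - a(1) = 4 - 3 = 1

a(0) = 1, a(1) = 3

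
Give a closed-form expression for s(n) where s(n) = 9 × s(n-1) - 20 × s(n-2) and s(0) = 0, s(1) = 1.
Recurrence: s(n) = 9 × s(n-1) - 20 × s(n-2), initial: s(0) = 0, s(1) = 1.
Characteristic equation: r² - 9r + 20 = 0, which factors as (r - 5)(r - 4) = 0, so r = 5, 4. General solution s(n) = A·5ⁿ + B·4ⁿ. From s(0) = 0: A + B = 0. From s(1) = 1: 5A + 4B = 1. Solving gives A = 1, B = -1.

s(n) = 5ⁿ - 4ⁿ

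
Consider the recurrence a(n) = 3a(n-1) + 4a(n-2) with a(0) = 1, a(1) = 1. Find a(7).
Computing the sequence terms:
1, 1, 7, 25, 103, 409, 1639, 6553

6553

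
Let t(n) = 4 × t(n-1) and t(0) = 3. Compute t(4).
Computing step by step:
t(0) = 3
t(1) = 4 × 3 = 12
t(2) = 4 × 12 = 48
t(3) = 4 × 48 = 192
t(4) = 4 × 192 = 768

768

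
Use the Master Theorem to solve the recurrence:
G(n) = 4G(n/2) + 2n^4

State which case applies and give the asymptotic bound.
Master Theorem template: G(n) = a·G(n/b) + f(n).
Here: a=4, b=2, f(n)=2n^4
Compute log_b(a) = log_2(4) = 2.
f(n) = 2n^4 = Ω(n^(2+ε)) with ε = 2, and the regularity condition holds (a·f(n/b) = (a/b^4)·f(n) with a/b^4 = 2^-2 < 1). Case 3: G(n) = Θ(f(n)) = Θ(n^4).

Case 3: G(n) = Θ(n^4)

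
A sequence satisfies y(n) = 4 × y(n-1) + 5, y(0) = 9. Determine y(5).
Computing step by step:
y(0) = 9
y(1) = 4 × 9 + 5 = 41
y(2) = 4 × 41 + 5 = 169
y(3) = 4 × 169 + 5 = 681
y(4) = 4 × 681 + 5 = 2729
y(5) = 4 × 2729 + 5 = 10921

10921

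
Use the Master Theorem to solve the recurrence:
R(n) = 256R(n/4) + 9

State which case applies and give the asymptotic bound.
Master Theorem template: R(n) = a·R(n/b) + f(n).
Here: a=256, b=4, f(n)=9
Compute log_b(a) = log_4(256) = 4.
f(n) = 9 = O(n^(4-ε)) with ε = 4. Case 1: R(n) = Θ(n^log_b(a)) = Θ(n^4).

Case 1: R(n) = Θ(n^4)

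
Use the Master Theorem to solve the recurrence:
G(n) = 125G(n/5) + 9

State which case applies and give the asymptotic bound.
Master Theorem template: G(n) = a·G(n/b) + f(n).
Here: a=125, b=5, f(n)=9
Compute log_b(a) = log_5(125) = 3.
f(n) = 9 = O(n^(3-ε)) with ε = 3. Case 1: G(n) = Θ(n^log_b(a)) = Θ(n^3).

Case 1: G(n) = Θ(n^3)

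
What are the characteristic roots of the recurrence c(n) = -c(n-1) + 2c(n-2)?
Substitute c(n) = rⁿ and divide through by rⁿ⁻²: r² + r - 2 = 0
Factor: (r - 1)(r + 2) = 0, so r = 1, -2.
General solution: c(n) = A·1ⁿ + B·(-2)ⁿ

Characteristic: r² + r - 2 = 0, Roots: r = 1, -2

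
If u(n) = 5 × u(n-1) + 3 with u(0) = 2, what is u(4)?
Computing step by step:
u(0) = 2
u(1) = 5 × 2 + 3 = 13
u(2) = 5 × 13 + 3 = 68
u(3) = 5 × 68 + 3 = 343
u(4) = 5 × 343 + 3 = 1718

1718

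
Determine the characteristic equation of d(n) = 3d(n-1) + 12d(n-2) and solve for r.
Substitute d(n) = rⁿ and divide through by rⁿ⁻²: r² - 3r - 12 = 0
Discriminant: 3² + 4·12 = 57, not a perfect square, so by the quadratic formula r = (3 ± √57)/2.
General solution: d(n) = A·r₁ⁿ + B·r₂ⁿ where r₁,r₂ = (3 ± √57)/2

Characteristic: r² - 3r - 12 = 0, Roots: r = (3 ± √57)/2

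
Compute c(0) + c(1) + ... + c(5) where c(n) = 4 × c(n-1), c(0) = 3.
Computing the sequence terms: 3, 12, 48, 192, 768, 3072
Adding these values together:

4095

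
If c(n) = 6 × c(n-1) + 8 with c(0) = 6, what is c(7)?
Computing step by step:
c(0) = 6
c(1) = 6 × 6 + 8 = 44
c(2) = 6 × 44 + 8 = 272
c(3) = 6 × 272 + 8 = 1640
c(4) = 6 × 1640 + 8 = 9848
c(5) = 6 × 9848 + 8 = 59096
c(6) = 6 × 59096 + 8 = 354584
c(7) = 6 × 354584 + 8 = 2127512

2127512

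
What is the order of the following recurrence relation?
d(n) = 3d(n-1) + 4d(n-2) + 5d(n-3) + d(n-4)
The order is the largest lag k for which d(n-k) appears. Here the deepest term is d(n-4), so the order is 4.

Order 4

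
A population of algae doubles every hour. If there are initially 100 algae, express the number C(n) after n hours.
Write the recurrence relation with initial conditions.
Each hour multiplies the count by 2, so the count after n hours depends only on the count after n-1 hours: C(n) = 2 × C(n-1). The starting count gives C(0) = 100.
Unrolling n times gives the closed form C(n) = 100 × 2ⁿ.

C(n) = 2 × C(n-1), C(0) = 100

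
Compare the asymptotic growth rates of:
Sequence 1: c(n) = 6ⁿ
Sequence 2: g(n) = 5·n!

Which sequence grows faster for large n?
Comparing growth rates:
Growth-rate hierarchy: log n ≺ any polynomial ≺ any exponential cⁿ (c>1) ≺ n! ≺ nⁿ.
factorial dominates exponential base 6 asymptotically.

g(n) grows faster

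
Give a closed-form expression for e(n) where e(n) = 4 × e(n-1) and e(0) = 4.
Recurrence: e(n) = 4 × e(n-1), initial: e(0) = 4.
Each term is 4 times the previous, so this is geometric with ratio 4. After n steps: e(n) = e(0)·4ⁿ = 4·4ⁿ.

e(n) = 4·4ⁿ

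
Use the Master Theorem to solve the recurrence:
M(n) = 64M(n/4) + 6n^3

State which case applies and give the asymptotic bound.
Master Theorem template: M(n) = a·M(n/b) + f(n).
Here: a=64, b=4, f(n)=6n^3
Compute log_b(a) = log_4(64) = 3.
f(n) = 6n^3 = Θ(n^3). Case 2: M(n) = Θ(n^3 log n).

Case 2: M(n) = Θ(n^3 log n)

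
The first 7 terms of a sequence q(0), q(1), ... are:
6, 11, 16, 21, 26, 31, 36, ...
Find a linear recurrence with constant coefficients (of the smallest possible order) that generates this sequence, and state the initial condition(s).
Look for the lowest-order linear relation among consecutive terms.
Observation: consecutive differences are constant (= 5).
Check at n=2: 1·11 + 5 = 16. ✓

q(n) = q(n-1) + 5, q(0) = 6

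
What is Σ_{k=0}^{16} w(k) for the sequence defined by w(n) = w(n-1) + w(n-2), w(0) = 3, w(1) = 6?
Computing the sequence terms: 3, 6, 9, 15, 24, 39, 63, 102, 165, 267, 432, 699, 1131, 1830, 2961, 4791, 7752
Adding these values together:

20289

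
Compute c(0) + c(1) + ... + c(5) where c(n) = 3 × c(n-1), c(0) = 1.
Computing the sequence terms: 1, 3, 9, 27, 81, 243
Adding these values together:

364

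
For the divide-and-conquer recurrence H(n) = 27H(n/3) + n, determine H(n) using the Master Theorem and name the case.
Master Theorem template: H(n) = a·H(n/b) + f(n).
Here: a=27, b=3, f(n)=n
Compute log_b(a) = log_3(27) = 3.
f(n) = n = O(n^(3-ε)) with ε = 2. Case 1: H(n) = Θ(n^log_b(a)) = Θ(n^3).

Case 1: H(n) = Θ(n^3)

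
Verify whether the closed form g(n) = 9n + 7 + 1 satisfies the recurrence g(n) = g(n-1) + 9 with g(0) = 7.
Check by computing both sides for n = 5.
From the recurrence with g(0) = 7:
  g(0) = 7, g(1) = 16, g(2) = 25, g(3) = 34, g(4) = 43, g(5) = 52
  so the recurrence gives g(5) = 52.
From the proposed closed form g(n) = 9n + 7 + 1:
  g(5) = 53.
The recurrence gives 52 but the closed form gives 53, so the closed form does not satisfy the recurrence.

No, the closed form is incorrect.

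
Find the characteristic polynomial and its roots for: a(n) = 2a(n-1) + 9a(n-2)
Substitute a(n) = rⁿ and divide through by rⁿ⁻²: r² - 2r - 9 = 0
Discriminant: 2² + 4·9 = 40, not a perfect square, so by the quadratic formula r = (2 ± √40)/2.
General solution: a(n) = A·r₁ⁿ + B·r₂ⁿ where r₁,r₂ = (2 ± √40)/2

Characteristic: r² - 2r - 9 = 0, Roots: r = (2 ± √40)/2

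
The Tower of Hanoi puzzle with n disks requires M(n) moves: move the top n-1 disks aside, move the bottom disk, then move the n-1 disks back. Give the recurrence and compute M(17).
Moving n disks = move the top n-1 disks aside (M(n-1) moves) + move the largest disk (1 move) + move the n-1 disks back on top (M(n-1) moves), so M(n) = 2M(n-1) + 1, with M(1) = 1 (a single disk takes one move).
First terms: 1, 3, 7, 15, 31, 63, … — each is one less than a power of 2. Indeed M(n) + 1 = 2(M(n-1) + 1) with M(1) + 1 = 2, so M(n) + 1 = 2ⁿ and M(n) = 2ⁿ - 1.
Hence M(17) = 2^17 - 1 = 131072 - 1 = 131071.

M(n) = 2M(n-1) + 1, M(1) = 1; M(17) = 131071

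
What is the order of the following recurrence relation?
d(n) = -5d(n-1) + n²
The order is the largest lag k for which d(n-k) appears. Here the deepest term is d(n-1) (the n² term is non-homogeneous and does not affect the order), so the order is 1.

Order 1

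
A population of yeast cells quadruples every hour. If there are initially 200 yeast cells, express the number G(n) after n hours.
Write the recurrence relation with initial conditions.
Each hour multiplies the count by 4, so the count after n hours depends only on the count after n-1 hours: G(n) = 4 × G(n-1). The starting count gives G(0) = 200.
Unrolling n times gives the closed form G(n) = 200 × 4ⁿ.

G(n) = 4 × G(n-1), G(0) = 200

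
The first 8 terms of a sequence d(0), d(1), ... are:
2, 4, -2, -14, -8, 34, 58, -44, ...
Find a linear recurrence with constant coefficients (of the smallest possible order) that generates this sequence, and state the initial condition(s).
Look for the lowest-order linear relation among consecutive terms.
Observation: d(n) - 1·d(n-1) - (-3)·d(n-2) = 0 holds for the shown terms, and no order-1 relation d(n) = α·d(n-1) + β fits.
Check at n=3: 1·-2 + (-3)·4 = -14. ✓

d(n) = d(n-1) - 3d(n-2), d(0) = 2, d(1) = 4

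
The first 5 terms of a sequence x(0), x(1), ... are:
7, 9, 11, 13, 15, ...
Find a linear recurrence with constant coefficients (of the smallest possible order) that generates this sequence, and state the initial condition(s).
Look for the lowest-order linear relation among consecutive terms.
Observation: consecutive differences are constant (= 2).
Check at n=2: 1·9 + 2 = 11. ✓

x(n) = x(n-1) + 2, x(0) = 7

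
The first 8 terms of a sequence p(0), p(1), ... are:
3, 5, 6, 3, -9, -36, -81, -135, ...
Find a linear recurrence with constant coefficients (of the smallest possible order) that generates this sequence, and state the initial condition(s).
Look for the lowest-order linear relation among consecutive terms.
Observation: p(n) - 3·p(n-1) - (-3)·p(n-2) = 0 holds for the shown terms, and no order-1 relation p(n) = α·p(n-1) + β fits.
Check at n=3: 3·6 + (-3)·5 = 3. ✓

p(n) = 3p(n-1) - 3p(n-2), p(0) = 3, p(1) = 5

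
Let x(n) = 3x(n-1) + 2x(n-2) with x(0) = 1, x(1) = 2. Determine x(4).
Computing the sequence terms:
1, 2, 8, 28, 100

100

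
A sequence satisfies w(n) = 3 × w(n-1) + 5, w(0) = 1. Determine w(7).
Computing step by step:
w(0) = 1
w(1) = 3 × 1 + 5 = 8
w(2) = 3 × 8 + 5 = 29
w(3) = 3 × 29 + 5 = 92
w(4) = 3 × 92 + 5 = 281
w(5) = 3 × 281 + 5 = 848
w(6) = 3 × 848 + 5 = 2549
w(7) = 3 × 2549 + 5 = 7652

7652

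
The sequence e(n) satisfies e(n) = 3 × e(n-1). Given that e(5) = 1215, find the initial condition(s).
In general e(n) = 3ⁿ · e(0). At n = 5: e(0) = e(5) / 3^5 = 1215 / 243 = 5.

e(0) = 5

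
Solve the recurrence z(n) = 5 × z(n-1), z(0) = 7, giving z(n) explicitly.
Recurrence: z(n) = 5 × z(n-1), initial: z(0) = 7.
Each term is 5 times the previous, so this is geometric with ratio 5. After n steps: z(n) = z(0)·5ⁿ = 7·5ⁿ.

z(n) = 7·5ⁿ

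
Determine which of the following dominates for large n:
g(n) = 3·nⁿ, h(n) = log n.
Comparing growth rates:
Growth-rate hierarchy: log n ≺ any polynomial ≺ any exponential cⁿ (c>1) ≺ n! ≺ nⁿ.
super-exponential nⁿ dominates logarithmic asymptotically.

g(n) grows faster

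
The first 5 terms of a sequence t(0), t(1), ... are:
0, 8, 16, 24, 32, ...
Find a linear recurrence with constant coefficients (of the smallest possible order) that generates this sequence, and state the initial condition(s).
Look for the lowest-order linear relation among consecutive terms.
Observation: consecutive differences are constant (= 8).
Check at n=2: 1·8 + 8 = 16. ✓

t(n) = t(n-1) + 8, t(0) = 0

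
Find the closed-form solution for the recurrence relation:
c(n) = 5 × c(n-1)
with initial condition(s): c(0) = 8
Recurrence: c(n) = 5 × c(n-1), initial: c(0) = 8.
Each term is 5 times the previous, so this is geometric with ratio 5. After n steps: c(n) = c(0)·5ⁿ = 8·5ⁿ.

c(n) = 8·5ⁿ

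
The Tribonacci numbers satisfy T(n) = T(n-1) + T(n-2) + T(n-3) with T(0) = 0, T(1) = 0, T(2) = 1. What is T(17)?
Computing the sequence terms:
0, 0, 1, 1, 2, 4, 7, 13, 24, 44, 81, 149, 274, 504, 927, 1705, 3136, 5768

5768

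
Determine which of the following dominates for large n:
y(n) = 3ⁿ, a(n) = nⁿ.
Comparing growth rates:
Growth-rate hierarchy: log n ≺ any polynomial ≺ any exponential cⁿ (c>1) ≺ n! ≺ nⁿ.
super-exponential nⁿ dominates exponential base 3 asymptotically.

a(n) grows faster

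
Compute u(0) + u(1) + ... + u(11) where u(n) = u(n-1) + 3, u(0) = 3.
Computing the sequence terms: 3, 6, 9, 12, 15, 18, 21, 24, 27, 30, 33, 36
Adding these values together:

234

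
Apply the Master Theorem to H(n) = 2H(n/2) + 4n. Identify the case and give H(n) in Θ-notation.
Master Theorem template: H(n) = a·H(n/b) + f(n).
Here: a=2, b=2, f(n)=4n
Compute log_b(a) = log_2(2) = 1.
f(n) = 4n = Θ(n). Case 2: H(n) = Θ(n log n).

Case 2: H(n) = Θ(n log n)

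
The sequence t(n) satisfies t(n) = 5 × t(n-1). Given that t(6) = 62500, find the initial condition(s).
In general t(n) = 5ⁿ · t(0). At n = 6: t(0) = t(6) / 5^6 = 62500 / 15625 = 4.

t(0) = 4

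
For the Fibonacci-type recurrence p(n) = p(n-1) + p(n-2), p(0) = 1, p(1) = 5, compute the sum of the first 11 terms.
Computing the sequence terms: 1, 5, 6, 11, 17, 28, 45, 73, 118, 191, 309
Adding these values together:

804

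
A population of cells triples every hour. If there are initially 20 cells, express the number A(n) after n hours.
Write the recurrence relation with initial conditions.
Each hour multiplies the count by 3, so the count after n hours depends only on the count after n-1 hours: A(n) = 3 × A(n-1). The starting count gives A(0) = 20.
Unrolling n times gives the closed form A(n) = 20 × 3ⁿ.

A(n) = 3 × A(n-1), A(0) = 20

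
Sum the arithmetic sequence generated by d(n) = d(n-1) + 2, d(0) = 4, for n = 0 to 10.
Computing the sequence terms: 4, 6, 8, 10, 12, 14, 16, 18, 20, 22, 24
Adding these values together:

154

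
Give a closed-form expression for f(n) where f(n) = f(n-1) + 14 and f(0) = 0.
Recurrence: f(n) = f(n-1) + 14, initial: f(0) = 0.
Each step adds 14, so f(n) = f(0) + 14n = 14n.

f(n) = 14n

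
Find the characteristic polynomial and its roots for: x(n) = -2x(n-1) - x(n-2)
Substitute x(n) = rⁿ and divide through by rⁿ⁻²: r² + 2r + 1 = 0
Factor: (r + 1)² = 0, so r = -1 (double root).
General solution: x(n) = (A + Bn)·(-1)ⁿ

Characteristic: r² + 2r + 1 = 0, Roots: r = -1 (double root)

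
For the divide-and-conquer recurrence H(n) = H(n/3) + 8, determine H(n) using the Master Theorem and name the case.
Master Theorem template: H(n) = a·H(n/b) + f(n).
Here: a=1, b=3, f(n)=8
Compute log_b(a) = log_3(1) = 0.
f(n) = 8 = Θ(1). Case 2: H(n) = Θ(log n).

Case 2: H(n) = Θ(log n)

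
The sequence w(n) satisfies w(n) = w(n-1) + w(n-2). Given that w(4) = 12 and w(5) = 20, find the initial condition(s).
Work backwards using w(k) = w(k+2) - w(k+1):
w(3) = w(5) - w(4) = 20 - 12 = 8
w(2) = w(4) - w(3) = 12 - 8 = 4
w(1) = w(3) - w(2) = 8 - 4 = 4
w(0) = w(2) - w(1) = 4 - 4 = 0

w(0) = 0, w(1) = 4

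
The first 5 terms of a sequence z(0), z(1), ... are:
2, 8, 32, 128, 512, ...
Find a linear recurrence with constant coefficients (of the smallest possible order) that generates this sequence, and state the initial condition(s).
Look for the lowest-order linear relation among consecutive terms.
Observation: each term is 4× the previous.
Check at n=2: 4·8 = 32. ✓

z(n) = 4 × z(n-1), z(0) = 2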